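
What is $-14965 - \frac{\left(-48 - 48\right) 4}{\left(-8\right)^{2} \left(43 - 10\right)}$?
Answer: $- \frac{164613}{11} \approx -14965.0$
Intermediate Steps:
$-14965 - \frac{\left(-48 - 48\right) 4}{\left(-8\right)^{2} \left(43 - 10\right)} = -14965 - \frac{\left(-96\right) 4}{64 \cdot 33} = -14965 - - \frac{384}{2112} = -14965 - \left(-384\right) \frac{1}{2112} = -14965 - - \frac{2}{11} = -14965 + \frac{2}{11} = - \frac{164613}{11}$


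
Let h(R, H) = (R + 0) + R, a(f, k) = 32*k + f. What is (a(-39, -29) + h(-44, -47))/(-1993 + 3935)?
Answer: -1055/1942 ≈ -0.54325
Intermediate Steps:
a(f, k) = f + 32*k
h(R, H) = 2*R (h(R, H) = R + R = 2*R)
(a(-39, -29) + h(-44, -47))/(-1993 + 3935) = ((-39 + 32*(-29)) + 2*(-44))/(-1993 + 3935) = ((-39 - 928) - 88)/1942 = (-967 - 88)*(1/1942) = -1055*1/1942 = -1055/1942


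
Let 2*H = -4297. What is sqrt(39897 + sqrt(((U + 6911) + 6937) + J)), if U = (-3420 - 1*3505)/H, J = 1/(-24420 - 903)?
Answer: sqrt(472390611955290931617 + 108812931*sqrt(164001999528400478871))/108812931 ≈ 200.04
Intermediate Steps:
H = -4297/2 (H = (1/2)*(-4297) = -4297/2 ≈ -2148.5)
J = -1/25323 (J = 1/(-25323) = -1/25323 ≈ -3.9490e-5)
U = 13850/4297 (U = (-3420 - 1*3505)/(-4297/2) = (-3420 - 3505)*(-2/4297) = -6925*(-2/4297) = 13850/4297 ≈ 3.2232)
sqrt(39897 + sqrt(((U + 6911) + 6937) + J)) = sqrt(39897 + sqrt(((13850/4297 + 6911) + 6937) - 1/25323)) = sqrt(39897 + sqrt((29710417/4297 + 6937) - 1/25323)) = sqrt(39897 + sqrt(59518706/4297 - 1/25323)) = sqrt(39897 + sqrt(1507192187741/108812931)) = sqrt(39897 + sqrt(164001999528400478871)/108812931)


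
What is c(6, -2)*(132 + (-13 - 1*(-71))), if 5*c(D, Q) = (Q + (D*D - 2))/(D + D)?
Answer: 304/3 ≈ 101.33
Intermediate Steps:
c(D, Q) = (-2 + Q + D**2)/(10*D) (c(D, Q) = ((Q + (D*D - 2))/(D + D))/5 = ((Q + (D**2 - 2))/((2*D)))/5 = ((Q + (-2 + D**2))*(1/(2*D)))/5 = ((-2 + Q + D**2)*(1/(2*D)))/5 = ((-2 + Q + D**2)/(2*D))/5 = (-2 + Q + D**2)/(10*D))
c(6, -2)*(132 + (-13 - 1*(-71))) = ((1/10)*(-2 - 2 + 6**2)/6)*(132 + (-13 - 1*(-71))) = ((1/10)*(1/6)*(-2 - 2 + 36))*(132 + (-13 + 71)) = ((1/10)*(1/6)*32)*(132 + 58) = (8/15)*190 = 304/3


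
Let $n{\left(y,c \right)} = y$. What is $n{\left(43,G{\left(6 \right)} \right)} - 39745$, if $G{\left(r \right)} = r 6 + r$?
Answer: $-39702$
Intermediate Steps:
$G{\left(r \right)} = 7 r$ ($G{\left(r \right)} = 6 r + r = 7 r$)
$n{\left(43,G{\left(6 \right)} \right)} - 39745 = 43 - 39745 = -39702$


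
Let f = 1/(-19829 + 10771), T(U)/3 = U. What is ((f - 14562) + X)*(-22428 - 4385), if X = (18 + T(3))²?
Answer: 3359650533095/9058 ≈ 3.7090e+8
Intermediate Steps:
T(U) = 3*U
f = -1/9058 (f = 1/(-9058) = -1/9058 ≈ -0.00011040)
X = 729 (X = (18 + 3*3)² = (18 + 9)² = 27² = 729)
((f - 14562) + X)*(-22428 - 4385) = ((-1/9058 - 14562) + 729)*(-22428 - 4385) = (-131902597/9058 + 729)*(-26813) = -125299315/9058*(-26813) = 3359650533095/9058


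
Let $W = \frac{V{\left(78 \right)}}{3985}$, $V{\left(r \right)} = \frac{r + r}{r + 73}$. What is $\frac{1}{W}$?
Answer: $\frac{601735}{156} \approx 3857.3$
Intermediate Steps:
$V{\left(r \right)} = \frac{2 r}{73 + r}$
$W = \frac{156}{601735}$ ($W = \frac{2 \cdot 78 \frac{1}{73 + 78}}{3985} = 2 \cdot 78 \cdot \frac{1}{151} \cdot \frac{1}{3985} = \frac{156}{151} \cdot \frac{1}{3985} = \frac{156}{601735} \approx 0.00025925$)
$\frac{1}{W} = \frac{1}{\frac{156}{601735}} = \frac{601735}{156}$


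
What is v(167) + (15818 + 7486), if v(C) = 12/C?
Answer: 3891780/167 ≈ 23304.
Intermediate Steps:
v(167) + (15818 + 7486) = 12/167 + (15818 + 7486) = 12*(1/167) + 23304 = 12/167 + 23304 = 3891780/167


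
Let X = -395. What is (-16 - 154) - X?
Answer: 225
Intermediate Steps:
(-16 - 154) - X = (-16 - 154) - 1*(-395) = -170 + 395 = 225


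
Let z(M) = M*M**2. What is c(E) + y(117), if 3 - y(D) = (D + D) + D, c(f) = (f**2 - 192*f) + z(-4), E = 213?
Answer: 4061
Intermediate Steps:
z(M) = M**3
c(f) = -64 + f**2 - 192*f (c(f) = (f**2 - 192*f) + (-4)**3 = (f**2 - 192*f) - 64 = -64 + f**2 - 192*f)
y(D) = 3 - 3*D (y(D) = 3 - ((D + D) + D) = 3 - (2*D + D) = 3 - 3*D)
c(E) + y(117) = (-64 + 213**2 - 192*213) + (3 - 3*117) = (-64 + 45369 - 40896) + (3 - 351) = 4409 - 348 = 4061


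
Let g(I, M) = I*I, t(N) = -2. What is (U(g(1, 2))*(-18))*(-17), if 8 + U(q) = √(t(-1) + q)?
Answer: -2448 + 306*I ≈ -2448.0 + 306.0*I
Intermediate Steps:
g(I, M) = I²
U(q) = -8 + √(-2 + q)
(U(g(1, 2))*(-18))*(-17) = ((-8 + √(-2 + 1²))*(-18))*(-17) = ((-8 + √(-2 + 1))*(-18))*(-17) = ((-8 + √(-1))*(-18))*(-17) = ((-8 + I)*(-18))*(-17) = (144 - 18*I)*(-17) = -2448 + 306*I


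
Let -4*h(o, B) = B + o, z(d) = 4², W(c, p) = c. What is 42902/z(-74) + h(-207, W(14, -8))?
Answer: 21837/8 ≈ 2729.6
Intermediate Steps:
z(d) = 16
h(o, B) = -B/4 - o/4 (h(o, B) = -(B + o)/4 = -B/4 - o/4)
42902/z(-74) + h(-207, W(14, -8)) = 42902/16 + (-¼*14 - ¼*(-207)) = 42902*(1/16) + (-7/2 + 207/4) = 21451/8 + 193/4 = 21837/8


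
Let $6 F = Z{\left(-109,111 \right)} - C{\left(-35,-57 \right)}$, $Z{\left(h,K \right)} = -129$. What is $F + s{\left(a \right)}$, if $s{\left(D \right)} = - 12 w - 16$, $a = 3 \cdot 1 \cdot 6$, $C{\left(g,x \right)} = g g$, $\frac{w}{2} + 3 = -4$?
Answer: $- \frac{221}{3} \approx -73.667$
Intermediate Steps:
$w = -14$ ($w = -6 + 2 \left(-4\right) = -6 - 8 = -14$)
$C{\left(g,x \right)} = g^{2}$
$a = 18$ ($a = 3 \cdot 6 = 18$)
$s{\left(D \right)} = 152$ ($s{\left(D \right)} = \left(-12\right) \left(-14\right) - 16 = 168 - 16 = 152$)
$F = - \frac{677}{3}$ ($F = \frac{-129 - \left(-35\right)^{2}}{6} = \frac{-129 - 1225}{6} = \frac{1}{6} \left(-1354\right) = - \frac{677}{3} \approx -225.67$)
$F + s{\left(a \right)} = - \frac{677}{3} + 152 = - \frac{221}{3}$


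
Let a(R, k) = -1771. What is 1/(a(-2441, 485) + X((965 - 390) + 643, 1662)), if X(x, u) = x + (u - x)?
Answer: -1/109 ≈ -0.0091743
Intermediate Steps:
X(x, u) = u
1/(a(-2441, 485) + X((965 - 390) + 643, 1662)) = 1/(-1771 + 1662) = 1/(-109) = -1/109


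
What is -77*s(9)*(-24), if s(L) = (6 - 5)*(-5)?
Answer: -9240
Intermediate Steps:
s(L) = -5 (s(L) = 1*(-5) = -5)
-77*s(9)*(-24) = -77*(-5)*(-24) = 385*(-24) = -9240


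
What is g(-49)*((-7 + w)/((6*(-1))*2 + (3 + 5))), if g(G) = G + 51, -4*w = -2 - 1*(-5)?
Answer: 31/8 ≈ 3.8750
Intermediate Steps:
w = -¾ (w = -(-2 - 1*(-5))/4 = -(-2 + 5)/4 = -¼*3 = -¾ ≈ -0.75000)
g(G) = 51 + G
g(-49)*((-7 + w)/((6*(-1))*2 + (3 + 5))) = (51 - 49)*((-7 - ¾)/((6*(-1))*2 + (3 + 5))) = 2*(-31/(4*(-6*2 + 8))) = 2*(-31/(4*(-12 + 8))) = 2*(-31/4/(-4)) = 2*(-31/4*(-¼)) = 2*(31/16) = 31/8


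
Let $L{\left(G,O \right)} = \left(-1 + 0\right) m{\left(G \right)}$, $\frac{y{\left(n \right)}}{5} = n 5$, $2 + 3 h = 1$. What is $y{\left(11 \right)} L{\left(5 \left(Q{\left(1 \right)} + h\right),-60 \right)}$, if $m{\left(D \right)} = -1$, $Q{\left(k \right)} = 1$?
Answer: $275$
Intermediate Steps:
$h = - \frac{1}{3}$ ($h = - \frac{2}{3} + \frac{1}{3} \cdot 1 = - \frac{2}{3} + \frac{1}{3} = - \frac{1}{3} \approx -0.33333$)
$y{\left(n \right)} = 25 n$ ($y{\left(n \right)} = 5 n 5 = 5 \cdot 5 n = 25 n$)
$L{\left(G,O \right)} = 1$ ($L{\left(G,O \right)} = \left(-1 + 0\right) \left(-1\right) = \left(-1\right) \left(-1\right) = 1$)
$y{\left(11 \right)} L{\left(5 \left(Q{\left(1 \right)} + h\right),-60 \right)} = 25 \cdot 11 \cdot 1 = 275 \cdot 1 = 275$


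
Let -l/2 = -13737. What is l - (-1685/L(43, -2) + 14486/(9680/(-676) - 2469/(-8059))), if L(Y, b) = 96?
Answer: 52264324947067/1832209824 ≈ 28525.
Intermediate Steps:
l = 27474 (l = -2*(-13737) = 27474)
l - (-1685/L(43, -2) + 14486/(9680/(-676) - 2469/(-8059))) = 27474 - (-1685/96 + 14486/(9680/(-676) - 2469/(-8059))) = 27474 - (-1685*1/96 + 14486/(9680*(-1/676) - 2469*(-1/8059))) = 27474 - (-1685/96 + 14486/(-2420/169 + 2469/8059)) = 27474 - (-1685/96 + 14486/(-19085519/1361971)) = 27474 - (-1685/96 + 14486*(-1361971/19085519)) = 27474 - (-1685/96 - 19729511906/19085519) = 27474 - 1*(-1926192242491/1832209824) = 27474 + 1926192242491/1832209824 = 52264324947067/1832209824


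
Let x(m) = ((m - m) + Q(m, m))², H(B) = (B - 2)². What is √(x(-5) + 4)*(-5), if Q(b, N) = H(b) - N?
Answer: -10*√730 ≈ -270.19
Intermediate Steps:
H(B) = (-2 + B)²
Q(b, N) = (-2 + b)² - N
x(m) = ((-2 + m)² - m)² (x(m) = ((m - m) + ((-2 + m)² - m))² = (0 + ((-2 + m)² - m))² = ((-2 + m)² - m)²)
√(x(-5) + 4)*(-5) = √((-5 - (-2 - 5)²)² + 4)*(-5) = √((-5 - 1*(-7)²)² + 4)*(-5) = √((-5 - 1*49)² + 4)*(-5) = √((-5 - 49)² + 4)*(-5) = √((-54)² + 4)*(-5) = √(2916 + 4)*(-5) = √2920*(-5) = (2*√730)*(-5) = -10*√730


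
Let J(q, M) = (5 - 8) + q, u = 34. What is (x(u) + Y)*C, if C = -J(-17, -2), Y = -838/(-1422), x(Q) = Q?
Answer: 491860/711 ≈ 691.79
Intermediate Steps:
Y = 419/711 (Y = -838*(-1/1422) = 419/711 ≈ 0.58931)
J(q, M) = -3 + q
C = 20 (C = -(-3 - 17) = -1*(-20) = 20)
(x(u) + Y)*C = (34 + 419/711)*20 = (24593/711)*20 = 491860/711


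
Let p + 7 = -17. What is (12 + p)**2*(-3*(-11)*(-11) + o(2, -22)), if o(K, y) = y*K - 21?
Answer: -61632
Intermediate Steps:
p = -24 (p = -7 - 17 = -24)
o(K, y) = -21 + K*y (o(K, y) = K*y - 21 = -21 + K*y)
(12 + p)**2*(-3*(-11)*(-11) + o(2, -22)) = (12 - 24)**2*(-3*(-11)*(-11) + (-21 + 2*(-22))) = (-12)**2*(33*(-11) + (-21 - 44)) = 144*(-363 - 65) = 144*(-428) = -61632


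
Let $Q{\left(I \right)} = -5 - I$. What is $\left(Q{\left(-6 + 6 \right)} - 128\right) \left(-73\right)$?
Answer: $9709$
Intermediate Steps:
$\left(Q{\left(-6 + 6 \right)} - 128\right) \left(-73\right) = \left(\left(-5 - \left(-6 + 6\right)\right) - 128\right) \left(-73\right) = \left(\left(-5 - 0\right) - 128\right) \left(-73\right) = \left(\left(-5 + 0\right) - 128\right) \left(-73\right) = \left(-5 - 128\right) \left(-73\right) = \left(-133\right) \left(-73\right) = 9709$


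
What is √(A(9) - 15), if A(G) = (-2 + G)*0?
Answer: I*√15 ≈ 3.873*I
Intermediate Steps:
A(G) = 0
√(A(9) - 15) = √(0 - 15) = √(-15) = I*√15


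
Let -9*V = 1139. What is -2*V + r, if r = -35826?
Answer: -320156/9 ≈ -35573.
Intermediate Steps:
V = -1139/9 (V = -1/9*1139 = -1139/9 ≈ -126.56)
-2*V + r = -2*(-1139/9) - 35826 = 2278/9 - 35826 = -320156/9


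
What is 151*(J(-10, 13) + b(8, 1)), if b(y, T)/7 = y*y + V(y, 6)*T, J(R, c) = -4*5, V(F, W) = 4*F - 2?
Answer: 96338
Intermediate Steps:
V(F, W) = -2 + 4*F
J(R, c) = -20
b(y, T) = 7*y² + 7*T*(-2 + 4*y) (b(y, T) = 7*(y*y + (-2 + 4*y)*T) = 7*(y² + T*(-2 + 4*y)) = 7*y² + 7*T*(-2 + 4*y))
151*(J(-10, 13) + b(8, 1)) = 151*(-20 + (7*8² + 14*1*(-1 + 2*8))) = 151*(-20 + (7*64 + 14*1*(-1 + 16))) = 151*(-20 + (448 + 14*1*15)) = 151*(-20 + (448 + 210)) = 151*(-20 + 658) = 151*638 = 96338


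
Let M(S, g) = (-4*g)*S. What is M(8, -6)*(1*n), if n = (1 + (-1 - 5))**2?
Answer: 4800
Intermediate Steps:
n = 25 (n = (1 - 6)**2 = (-5)**2 = 25)
M(S, g) = -4*S*g
M(8, -6)*(1*n) = (-4*8*(-6))*(1*25) = 192*25 = 4800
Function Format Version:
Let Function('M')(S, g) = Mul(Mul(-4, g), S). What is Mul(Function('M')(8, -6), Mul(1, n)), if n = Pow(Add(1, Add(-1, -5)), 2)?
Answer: 4800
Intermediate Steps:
n = 25 (n = Pow(Add(1, -6), 2) = Pow(-5, 2) = 25)
Function('M')(S, g) = Mul(-4, S, g)
Mul(Function('M')(8, -6), Mul(1, n)) = Mul(Mul(-4, 8, -6), Mul(1, 25)) = Mul(192, 25) = 4800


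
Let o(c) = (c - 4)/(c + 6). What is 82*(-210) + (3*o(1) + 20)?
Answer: -120409/7 ≈ -17201.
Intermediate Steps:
o(c) = (-4 + c)/(6 + c)
82*(-210) + (3*o(1) + 20) = 82*(-210) + (3*((-4 + 1)/(6 + 1)) + 20) = -17220 + (3*(-3/7) + 20) = -17220 + (-9/7 + 20) = -17220 + 131/7 = -120409/7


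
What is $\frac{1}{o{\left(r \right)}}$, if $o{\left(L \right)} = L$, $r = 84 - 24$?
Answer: $\frac{1}{60} \approx 0.016667$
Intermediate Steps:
$r = 60$ ($r = 84 - 24 = 60$)
$\frac{1}{o{\left(r \right)}} = \frac{1}{60}$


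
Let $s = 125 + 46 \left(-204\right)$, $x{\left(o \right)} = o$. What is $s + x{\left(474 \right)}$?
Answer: $-8785$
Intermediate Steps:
$s = -9259$ ($s = 125 - 9384 = -9259$)
$s + x{\left(474 \right)} = -9259 + 474 = -8785$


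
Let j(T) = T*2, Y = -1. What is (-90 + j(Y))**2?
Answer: 8464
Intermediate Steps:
j(T) = 2*T
(-90 + j(Y))**2 = (-90 + 2*(-1))**2 = (-90 - 2)**2 = (-92)**2 = 8464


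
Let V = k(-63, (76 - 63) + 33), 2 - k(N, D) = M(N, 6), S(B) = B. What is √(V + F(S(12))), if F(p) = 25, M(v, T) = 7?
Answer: 2*√5 ≈ 4.4721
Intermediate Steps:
k(N, D) = -5 (k(N, D) = 2 - 1*7 = 2 - 7 = -5)
V = -5
√(V + F(S(12))) = √(-5 + 25) = √20 = 2*√5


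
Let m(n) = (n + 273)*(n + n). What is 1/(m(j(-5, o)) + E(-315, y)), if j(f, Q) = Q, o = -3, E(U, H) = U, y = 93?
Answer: -1/1935 ≈ -0.00051680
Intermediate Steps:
m(n) = 2*n*(273 + n) (m(n) = (273 + n)*(2*n) = 2*n*(273 + n))
1/(m(j(-5, o)) + E(-315, y)) = 1/(2*(-3)*(273 - 3) - 315) = 1/(2*(-3)*270 - 315) = 1/(-1620 - 315) = 1/(-1935) = -1/1935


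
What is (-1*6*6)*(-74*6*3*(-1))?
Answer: -47952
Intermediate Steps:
(-1*6*6)*(-74*6*3*(-1)) = (-6*6)*(-1332*(-1)) = -(-2664)*(-18) = -36*1332 = -47952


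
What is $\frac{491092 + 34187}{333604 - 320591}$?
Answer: $\frac{525279}{13013} \approx 40.366$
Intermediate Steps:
$\frac{491092 + 34187}{333604 - 320591} = \frac{525279}{333604 - 320591} = \frac{525279}{13013}$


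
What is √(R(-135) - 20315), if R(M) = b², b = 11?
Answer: I*√20194 ≈ 142.11*I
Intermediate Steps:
R(M) = 121 (R(M) = 11² = 121)
√(R(-135) - 20315) = √(121 - 20315) = √(-20194) = I*√20194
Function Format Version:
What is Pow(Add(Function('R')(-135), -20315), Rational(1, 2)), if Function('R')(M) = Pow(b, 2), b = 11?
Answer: Mul(I, Pow(20194, Rational(1, 2))) ≈ Mul(142.11, I)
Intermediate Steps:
Function('R')(M) = 121 (Function('R')(M) = Pow(11, 2) = 121)
Pow(Add(Function('R')(-135), -20315), Rational(1, 2)) = Pow(Add(121, -20315), Rational(1, 2)) = Pow(-20194, Rational(1, 2)) = Mul(I, Pow(20194, Rational(1, 2)))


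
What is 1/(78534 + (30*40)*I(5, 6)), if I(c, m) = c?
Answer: 1/84534 ≈ 1.1830e-5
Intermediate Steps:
1/(78534 + (30*40)*I(5, 6)) = 1/(78534 + (30*40)*5) = 1/(78534 + 1200*5) = 1/(78534 + 6000) = 1/84534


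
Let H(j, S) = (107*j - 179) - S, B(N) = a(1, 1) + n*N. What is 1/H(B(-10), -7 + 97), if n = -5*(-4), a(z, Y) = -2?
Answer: -1/21883 ≈ -4.5698e-5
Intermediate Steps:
n = 20
B(N) = -2 + 20*N
H(j, S) = -179 - S + 107*j (H(j, S) = (-179 + 107*j) - S = -179 - S + 107*j)
1/H(B(-10), -7 + 97) = 1/(-179 - (-7 + 97) + 107*(-2 + 20*(-10))) = 1/(-179 - 1*90 + 107*(-2 - 200)) = 1/(-179 - 90 + 107*(-202)) = 1/(-179 - 90 - 21614) = 1/(-21883) = -1/21883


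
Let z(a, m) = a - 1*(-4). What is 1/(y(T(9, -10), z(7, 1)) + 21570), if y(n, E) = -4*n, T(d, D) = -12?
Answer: 1/21618 ≈ 4.6258e-5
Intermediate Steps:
z(a, m) = 4 + a (z(a, m) = a + 4 = 4 + a)
1/(y(T(9, -10), z(7, 1)) + 21570) = 1/(-4*(-12) + 21570) = 1/(48 + 21570) = 1/21618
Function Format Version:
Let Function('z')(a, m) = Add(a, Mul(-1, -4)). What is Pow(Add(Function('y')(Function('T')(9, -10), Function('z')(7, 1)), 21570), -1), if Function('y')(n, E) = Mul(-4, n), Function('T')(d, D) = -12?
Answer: Rational(1, 21618) ≈ 4.6258e-5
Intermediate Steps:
Function('z')(a, m) = Add(4, a) (Function('z')(a, m) = Add(a, 4) = Add(4, a))
Pow(Add(Function('y')(Function('T')(9, -10), Function('z')(7, 1)), 21570), -1) = Pow(Add(Mul(-4, -12), 21570), -1) = Pow(Add(48, 21570), -1) = Pow(21618, -1) = Rational(1, 21618)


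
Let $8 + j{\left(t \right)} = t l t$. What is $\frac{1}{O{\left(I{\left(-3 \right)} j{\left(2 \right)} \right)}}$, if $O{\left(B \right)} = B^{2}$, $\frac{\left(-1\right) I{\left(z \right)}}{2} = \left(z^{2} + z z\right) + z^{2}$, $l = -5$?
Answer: $\frac{1}{2286144} \approx 4.3742 \cdot 10^{-7}$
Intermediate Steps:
$j{\left(t \right)} = -8 - 5 t^{2}$ ($j{\left(t \right)} = -8 + t \left(-5\right) t = -8 + - 5 t t = -8 - 5 t^{2}$)
$I{\left(z \right)} = - 6 z^{2}$ ($I{\left(z \right)} = - 2 \left(\left(z^{2} + z z\right) + z^{2}\right) = - 2 \left(\left(z^{2} + z^{2}\right) + z^{2}\right) = - 2 \left(2 z^{2} + z^{2}\right) = - 2 \cdot 3 z^{2} = - 6 z^{2}$)
$\frac{1}{O{\left(I{\left(-3 \right)} j{\left(2 \right)} \right)}} = \frac{1}{\left(- 6 \left(-3\right)^{2} \left(-8 - 5 \cdot 2^{2}\right)\right)^{2}} = \frac{1}{\left(\left(-6\right) 9 \left(-8 - 20\right)\right)^{2}} = \frac{1}{\left(- 54 \left(-8 - 20\right)\right)^{2}} = \frac{1}{\left(\left(-54\right) \left(-28\right)\right)^{2}} = \frac{1}{1512^{2}} = \frac{1}{2286144}$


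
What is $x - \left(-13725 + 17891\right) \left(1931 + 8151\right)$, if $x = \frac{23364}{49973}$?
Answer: $- \frac{3234124088}{77} \approx -4.2002 \cdot 10^{7}$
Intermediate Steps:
$x = \frac{36}{77}$ ($x = 23364 \cdot \frac{1}{49973} = \frac{36}{77} \approx 0.46753$)
$x - \left(-13725 + 17891\right) \left(1931 + 8151\right) = \frac{36}{77} - \left(-13725 + 17891\right) \left(1931 + 8151\right) = \frac{36}{77} - 4166 \cdot 10082 = \frac{36}{77} - 42001612 = - \frac{3234124088}{77}$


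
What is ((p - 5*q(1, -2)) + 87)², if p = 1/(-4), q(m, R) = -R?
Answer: 94249/16 ≈ 5890.6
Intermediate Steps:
p = -¼ ≈ -0.25000
((p - 5*q(1, -2)) + 87)² = ((-¼ - (-5)*(-2)) + 87)² = ((-¼ - 5*2) + 87)² = ((-¼ - 10) + 87)² = (-41/4 + 87)² = (307/4)² = 94249/16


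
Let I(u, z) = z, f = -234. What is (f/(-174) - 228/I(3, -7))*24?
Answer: 165240/203 ≈ 813.99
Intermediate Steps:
(f/(-174) - 228/I(3, -7))*24 = (-234/(-174) - 228/(-7))*24 = (-234*(-1/174) - 228*(-⅐))*24 = (39/29 + 228/7)*24 = (6885/203)*24 = 165240/203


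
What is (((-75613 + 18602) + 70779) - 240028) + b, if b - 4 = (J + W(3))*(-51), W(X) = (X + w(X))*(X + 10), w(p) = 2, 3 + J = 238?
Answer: -241556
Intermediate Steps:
J = 235 (J = -3 + 238 = 235)
W(X) = (2 + X)*(10 + X) (W(X) = (X + 2)*(X + 10) = (2 + X)*(10 + X))
b = -15296 (b = 4 + (235 + (20 + 3**2 + 12*3))*(-51) = 4 + (235 + (20 + 9 + 36))*(-51) = 4 + (235 + 65)*(-51) = 4 + 300*(-51) = 4 - 15300 = -15296)
(((-75613 + 18602) + 70779) - 240028) + b = (((-75613 + 18602) + 70779) - 240028) - 15296 = ((-57011 + 70779) - 240028) - 15296 = (13768 - 240028) - 15296 = -226260 - 15296 = -241556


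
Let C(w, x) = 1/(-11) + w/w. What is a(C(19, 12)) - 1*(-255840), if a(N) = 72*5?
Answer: 256200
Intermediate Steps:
C(w, x) = 10/11 (C(w, x) = 1*(-1/11) + 1 = -1/11 + 1 = 10/11)
a(N) = 360
a(C(19, 12)) - 1*(-255840) = 360 - 1*(-255840) = 360 + 255840 = 256200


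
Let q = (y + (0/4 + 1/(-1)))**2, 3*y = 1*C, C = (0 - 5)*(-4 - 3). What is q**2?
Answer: 1048576/81 ≈ 12945.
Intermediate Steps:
C = 35 (C = -5*(-7) = 35)
y = 35/3 (y = (1*35)/3 = (1/3)*35 = 35/3 ≈ 11.667)
q = 1024/9 (q = (35/3 + (0/4 + 1/(-1)))**2 = (35/3 + (0*(1/4) + 1*(-1)))**2 = (35/3 + (0 - 1))**2 = (35/3 - 1)**2 = (32/3)**2 = 1024/9 ≈ 113.78)
q**2 = (1024/9)**2 = 1048576/81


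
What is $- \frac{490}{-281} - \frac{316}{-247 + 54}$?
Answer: $\frac{183366}{54233} \approx 3.3811$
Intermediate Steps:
$- \frac{490}{-281} - \frac{316}{-247 + 54} = \left(-490\right) \left(- \frac{1}{281}\right) - \frac{316}{-193} = \frac{490}{281} - - \frac{316}{193} = \frac{490}{281} + \frac{316}{193} = \frac{183366}{54233}$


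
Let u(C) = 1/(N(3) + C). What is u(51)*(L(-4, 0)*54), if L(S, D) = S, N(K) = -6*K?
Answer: -72/11 ≈ -6.5455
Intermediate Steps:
u(C) = 1/(-18 + C) (u(C) = 1/(-6*3 + C) = 1/(-18 + C))
u(51)*(L(-4, 0)*54) = (-4*54)/(-18 + 51) = -216/33 = (1/33)*(-216) = -72/11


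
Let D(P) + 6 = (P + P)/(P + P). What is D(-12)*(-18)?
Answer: 90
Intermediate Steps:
D(P) = -5 (D(P) = -6 + (P + P)/(P + P) = -6 + (2*P)/((2*P)) = -6 + (2*P)*(1/(2*P)) = -6 + 1 = -5)
D(-12)*(-18) = -5*(-18) = 90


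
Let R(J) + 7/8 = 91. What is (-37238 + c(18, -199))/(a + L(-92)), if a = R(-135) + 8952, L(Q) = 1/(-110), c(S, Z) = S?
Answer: -16376800/3978531 ≈ -4.1163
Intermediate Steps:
L(Q) = -1/110
R(J) = 721/8 (R(J) = -7/8 + 91 = 721/8)
a = 72337/8 (a = 721/8 + 8952 = 72337/8 ≈ 9042.1)
(-37238 + c(18, -199))/(a + L(-92)) = (-37238 + 18)/(72337/8 - 1/110) = -37220/3978531/440 = -37220*440/3978531 = -16376800/3978531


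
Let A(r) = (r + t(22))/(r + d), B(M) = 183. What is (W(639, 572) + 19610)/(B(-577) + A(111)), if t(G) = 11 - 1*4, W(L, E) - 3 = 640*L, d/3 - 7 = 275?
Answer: 410144361/175249 ≈ 2340.4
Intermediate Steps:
d = 846 (d = 21 + 3*275 = 21 + 825 = 846)
W(L, E) = 3 + 640*L
t(G) = 7 (t(G) = 11 - 4 = 7)
A(r) = (7 + r)/(846 + r) (A(r) = (r + 7)/(r + 846) = (7 + r)/(846 + r))
(W(639, 572) + 19610)/(B(-577) + A(111)) = ((3 + 640*639) + 19610)/(183 + (7 + 111)/(846 + 111)) = ((3 + 408960) + 19610)/(183 + 118/957) = (408963 + 19610)/(183 + (1/957)*118) = 428573/(183 + 118/957) = 428573/(175249/957) = 428573*(957/175249) = 410144361/175249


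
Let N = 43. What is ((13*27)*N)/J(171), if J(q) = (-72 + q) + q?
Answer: 559/10 ≈ 55.900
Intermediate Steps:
J(q) = -72 + 2*q
((13*27)*N)/J(171) = ((13*27)*43)/(-72 + 2*171) = (351*43)/(-72 + 342) = 15093/270 = 15093*(1/270) = 559/10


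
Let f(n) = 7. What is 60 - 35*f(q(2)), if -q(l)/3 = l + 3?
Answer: -185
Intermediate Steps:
q(l) = -9 - 3*l (q(l) = -3*(l + 3) = -3*(3 + l) = -9 - 3*l)
60 - 35*f(q(2)) = 60 - 35*7 = 60 - 245 = -185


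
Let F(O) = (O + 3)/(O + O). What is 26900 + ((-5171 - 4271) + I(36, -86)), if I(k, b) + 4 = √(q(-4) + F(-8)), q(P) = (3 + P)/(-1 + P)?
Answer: 17454 + √205/20 ≈ 17455.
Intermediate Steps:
q(P) = (3 + P)/(-1 + P)
F(O) = (3 + O)/(2*O) (F(O) = (3 + O)/((2*O)) = (3 + O)*(1/(2*O)) = (3 + O)/(2*O))
I(k, b) = -4 + √205/20 (I(k, b) = -4 + √((3 - 4)/(-1 - 4) + (½)*(3 - 8)/(-8)) = -4 + √(-1/(-5) + (½)*(-⅛)*(-5)) = -4 + √(-⅕*(-1) + 5/16) = -4 + √(⅕ + 5/16) = -4 + √(41/80) = -4 + √205/20)
26900 + ((-5171 - 4271) + I(36, -86)) = 26900 + ((-5171 - 4271) + (-4 + √205/20)) = 26900 + (-9442 + (-4 + √205/20)) = 26900 + (-9446 + √205/20) = 17454 + √205/20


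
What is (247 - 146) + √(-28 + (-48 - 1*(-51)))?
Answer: 101 + 5*I ≈ 101.0 + 5.0*I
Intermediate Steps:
(247 - 146) + √(-28 + (-48 - 1*(-51))) = 101 + √(-28 + (-48 + 51)) = 101 + √(-28 + 3) = 101 + √(-25) = 101 + 5*I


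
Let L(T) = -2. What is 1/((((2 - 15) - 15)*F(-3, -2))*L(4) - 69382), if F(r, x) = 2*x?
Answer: -1/69606 ≈ -1.4367e-5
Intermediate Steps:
1/((((2 - 15) - 15)*F(-3, -2))*L(4) - 69382) = 1/((((2 - 15) - 15)*(2*(-2)))*(-2) - 69382) = 1/(((-13 - 15)*(-4))*(-2) - 69382) = 1/(-28*(-4)*(-2) - 69382) = 1/(112*(-2) - 69382) = 1/(-224 - 69382) = 1/(-69606) = -1/69606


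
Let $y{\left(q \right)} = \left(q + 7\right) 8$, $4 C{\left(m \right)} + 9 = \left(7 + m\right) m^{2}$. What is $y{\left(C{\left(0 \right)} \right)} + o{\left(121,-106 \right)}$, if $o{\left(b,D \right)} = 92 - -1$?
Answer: $131$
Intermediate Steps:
$o{\left(b,D \right)} = 93$ ($o{\left(b,D \right)} = 92 + 1 = 93$)
$C{\left(m \right)} = - \frac{9}{4} + \frac{m^{2} \left(7 + m\right)}{4}$ ($C{\left(m \right)} = - \frac{9}{4} + \frac{\left(7 + m\right) m^{2}}{4} = - \frac{9}{4} + \frac{m^{2} \left(7 + m\right)}{4}$)
$y{\left(q \right)} = 56 + 8 q$ ($y{\left(q \right)} = \left(7 + q\right) 8 = 56 + 8 q$)
$y{\left(C{\left(0 \right)} \right)} + o{\left(121,-106 \right)} = \left(56 + 8 \left(- \frac{9}{4} + \frac{0^{3}}{4} + \frac{7 \cdot 0^{2}}{4}\right)\right) + 93 = \left(56 + 8 \left(- \frac{9}{4} + \frac{1}{4} \cdot 0 + \frac{7}{4} \cdot 0\right)\right) + 93 = \left(56 + 8 \left(- \frac{9}{4} + 0 + 0\right)\right) + 93 = \left(56 + 8 \left(- \frac{9}{4}\right)\right) + 93 = \left(56 - 18\right) + 93 = 38 + 93 = 131$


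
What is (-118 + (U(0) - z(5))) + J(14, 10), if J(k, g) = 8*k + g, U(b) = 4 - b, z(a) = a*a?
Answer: -17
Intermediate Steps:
z(a) = a²
J(k, g) = g + 8*k
(-118 + (U(0) - z(5))) + J(14, 10) = (-118 + ((4 - 1*0) - 1*5²)) + (10 + 8*14) = (-118 + ((4 + 0) - 1*25)) + (10 + 112) = (-118 + (4 - 25)) + 122 = (-118 - 21) + 122 = -139 + 122 = -17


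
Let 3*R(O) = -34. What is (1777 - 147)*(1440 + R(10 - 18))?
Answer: 6986180/3 ≈ 2.3287e+6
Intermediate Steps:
R(O) = -34/3 (R(O) = (⅓)*(-34) = -34/3)
(1777 - 147)*(1440 + R(10 - 18)) = (1777 - 147)*(1440 - 34/3) = 1630*(4286/3) = 6986180/3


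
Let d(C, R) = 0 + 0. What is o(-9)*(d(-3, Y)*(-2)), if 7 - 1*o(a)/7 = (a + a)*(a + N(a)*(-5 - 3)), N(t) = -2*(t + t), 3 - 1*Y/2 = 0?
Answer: 0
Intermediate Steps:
Y = 6 (Y = 6 - 2*0 = 6 + 0 = 6)
d(C, R) = 0
N(t) = -4*t
o(a) = 49 - 462*a² (o(a) = 49 - 7*(a + a)*(a + (-4*a)*(-5 - 3)) = 49 - 7*2*a*(a - 4*a*(-8)) = 49 - 7*2*a*(a + 32*a) = 49 - 7*2*a*33*a = 49 - 462*a²)
o(-9)*(d(-3, Y)*(-2)) = (49 - 462*(-9)²)*(0*(-2)) = (49 - 462*81)*0 = (49 - 37422)*0 = -37373*0 = 0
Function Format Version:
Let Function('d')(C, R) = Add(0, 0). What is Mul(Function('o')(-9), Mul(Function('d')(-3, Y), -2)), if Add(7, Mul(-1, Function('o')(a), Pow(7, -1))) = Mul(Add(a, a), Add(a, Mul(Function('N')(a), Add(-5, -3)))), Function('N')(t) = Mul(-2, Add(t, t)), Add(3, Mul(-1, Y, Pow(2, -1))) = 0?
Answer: 0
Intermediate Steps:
Y = 6 (Y = Add(6, Mul(-2, 0)) = Add(6, 0) = 6)
Function('d')(C, R) = 0
Function('N')(t) = Mul(-4, t) (Function('N')(t) = Mul(-2, Mul(2, t)) = Mul(-4, t))
Function('o')(a) = Add(49, Mul(-462, Pow(a, 2))) (Function('o')(a) = Add(49, Mul(-7, Mul(Add(a, a), Add(a, Mul(Mul(-4, a), Add(-5, -3)))))) = Add(49, Mul(-7, Mul(Mul(2, a), Add(a, Mul(Mul(-4, a), -8))))) = Add(49, Mul(-7, Mul(Mul(2, a), Add(a, Mul(32, a))))) = Add(49, Mul(-7, Mul(Mul(2, a), Mul(33, a)))) = Add(49, Mul(-7, Mul(66, Pow(a, 2)))) = Add(49, Mul(-462, Pow(a, 2))))
Mul(Function('o')(-9), Mul(Function('d')(-3, Y), -2)) = Mul(Add(49, Mul(-462, Pow(-9, 2))), Mul(0, -2)) = Mul(Add(49, Mul(-462, 81)), 0) = Mul(Add(49, -37422), 0) = Mul(-37373, 0) = 0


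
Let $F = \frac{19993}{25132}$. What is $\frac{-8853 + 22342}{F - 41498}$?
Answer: $- \frac{339005548}{1042907743} \approx -0.32506$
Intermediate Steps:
$F = \frac{19993}{25132}$ ($F = 19993 \cdot \frac{1}{25132} = \frac{19993}{25132} \approx 0.79552$)
$\frac{-8853 + 22342}{F - 41498} = \frac{-8853 + 22342}{\frac{19993}{25132} - 41498} = \frac{13489}{- \frac{1042907743}{25132}} = 13489 \left(- \frac{25132}{1042907743}\right) = - \frac{339005548}{1042907743}$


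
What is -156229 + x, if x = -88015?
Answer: -244244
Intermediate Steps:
-156229 + x = -156229 - 88015 = -244244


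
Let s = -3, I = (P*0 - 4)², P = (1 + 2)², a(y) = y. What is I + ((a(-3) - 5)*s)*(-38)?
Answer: -896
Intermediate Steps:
P = 9 (P = 3² = 9)
I = 16 (I = (9*0 - 4)² = (0 - 4)² = (-4)² = 16)
I + ((a(-3) - 5)*s)*(-38) = 16 + ((-3 - 5)*(-3))*(-38) = 16 - 8*(-3)*(-38) = 16 + 24*(-38) = 16 - 912 = -896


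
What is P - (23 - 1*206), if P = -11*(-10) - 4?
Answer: 289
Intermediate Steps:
P = 106 (P = 110 - 4 = 106)
P - (23 - 1*206) = 106 - (23 - 1*206) = 106 - (23 - 206) = 106 - 1*(-183) = 106 + 183 = 289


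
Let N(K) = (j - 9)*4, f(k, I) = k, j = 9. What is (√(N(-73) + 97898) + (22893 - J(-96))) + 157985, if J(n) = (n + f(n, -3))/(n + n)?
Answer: 180877 + √97898 ≈ 1.8119e+5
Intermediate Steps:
N(K) = 0 (N(K) = (9 - 9)*4 = 0*4 = 0)
J(n) = 1 (J(n) = (n + n)/(n + n) = (2*n)/((2*n)) = (2*n)*(1/(2*n)) = 1)
(√(N(-73) + 97898) + (22893 - J(-96))) + 157985 = (√(0 + 97898) + (22893 - 1*1)) + 157985 = (√97898 + (22893 - 1)) + 157985 = (√97898 + 22892) + 157985 = (22892 + √97898) + 157985 = 180877 + √97898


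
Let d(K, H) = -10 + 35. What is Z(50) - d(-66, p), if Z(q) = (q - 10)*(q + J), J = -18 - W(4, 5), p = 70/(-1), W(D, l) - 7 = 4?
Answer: 815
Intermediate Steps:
W(D, l) = 11 (W(D, l) = 7 + 4 = 11)
p = -70 (p = 70*(-1) = -70)
d(K, H) = 25
J = -29 (J = -18 - 1*11 = -18 - 11 = -29)
Z(q) = (-29 + q)*(-10 + q) (Z(q) = (q - 10)*(q - 29) = (-10 + q)*(-29 + q) = (-29 + q)*(-10 + q))
Z(50) - d(-66, p) = (290 + 50² - 39*50) - 1*25 = (290 + 2500 - 1950) - 25 = 840 - 25 = 815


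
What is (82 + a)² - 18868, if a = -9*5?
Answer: -17499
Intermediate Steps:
a = -45
(82 + a)² - 18868 = (82 - 45)² - 18868 = 37² - 18868 = 1369 - 18868 = -17499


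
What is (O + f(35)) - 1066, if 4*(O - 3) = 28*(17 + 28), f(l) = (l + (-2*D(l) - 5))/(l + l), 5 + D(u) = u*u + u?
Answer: -5484/7 ≈ -783.43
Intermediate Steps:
D(u) = -5 + u + u² (D(u) = -5 + (u*u + u) = -5 + (u² + u) = -5 + (u + u²) = -5 + u + u²)
f(l) = (5 - l - 2*l²)/(2*l) (f(l) = (l + (-2*(-5 + l + l²) - 5))/(l + l) = (l + ((10 - 2*l - 2*l²) - 5))/((2*l)) = (l + (5 - 2*l - 2*l²))*(1/(2*l)) = (5 - l - 2*l²)*(1/(2*l)) = (5 - l - 2*l²)/(2*l))
O = 318 (O = 3 + (28*(17 + 28))/4 = 3 + (28*45)/4 = 3 + (¼)*1260 = 3 + 315 = 318)
(O + f(35)) - 1066 = (318 + (-½ - 1*35 + (5/2)/35)) - 1066 = (318 + (-½ - 35 + (5/2)*(1/35))) - 1066 = (318 + (-½ - 35 + 1/14)) - 1066 = (318 - 248/7) - 1066 = 1978/7 - 1066 = -5484/7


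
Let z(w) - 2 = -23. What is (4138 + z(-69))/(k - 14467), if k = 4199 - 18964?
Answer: -4117/29232 ≈ -0.14084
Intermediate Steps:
z(w) = -21 (z(w) = 2 - 23 = -21)
k = -14765
(4138 + z(-69))/(k - 14467) = (4138 - 21)/(-14765 - 14467) = 4117/(-29232) = 4117*(-1/29232) = -4117/29232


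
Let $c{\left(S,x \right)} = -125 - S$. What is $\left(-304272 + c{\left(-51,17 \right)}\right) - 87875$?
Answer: $-392221$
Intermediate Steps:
$\left(-304272 + c{\left(-51,17 \right)}\right) - 87875 = \left(-304272 - 74\right) - 87875 = -304346 - 87875 = -392221$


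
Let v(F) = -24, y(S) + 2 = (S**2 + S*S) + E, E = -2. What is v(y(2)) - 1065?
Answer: -1089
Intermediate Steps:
y(S) = -4 + 2*S**2 (y(S) = -2 + ((S**2 + S*S) - 2) = -2 + ((S**2 + S**2) - 2) = -2 + (2*S**2 - 2) = -2 + (-2 + 2*S**2) = -4 + 2*S**2)
v(y(2)) - 1065 = -24 - 1065 = -1089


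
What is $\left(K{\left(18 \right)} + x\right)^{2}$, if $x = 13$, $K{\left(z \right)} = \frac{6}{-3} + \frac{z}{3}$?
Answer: $289$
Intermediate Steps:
$K{\left(z \right)} = -2 + \frac{z}{3}$ ($K{\left(z \right)} = 6 \left(- \frac{1}{3}\right) + z \frac{1}{3} = -2 + \frac{z}{3}$)
$\left(K{\left(18 \right)} + x\right)^{2} = \left(\left(-2 + \frac{1}{3} \cdot 18\right) + 13\right)^{2} = \left(\left(-2 + 6\right) + 13\right)^{2} = \left(4 + 13\right)^{2} = 17^{2} = 289$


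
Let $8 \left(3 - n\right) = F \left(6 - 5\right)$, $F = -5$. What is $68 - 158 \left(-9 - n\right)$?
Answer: $\frac{8251}{4} \approx 2062.8$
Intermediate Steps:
$n = \frac{29}{8}$ ($n = 3 - \frac{\left(-5\right) \left(6 - 5\right)}{8} = 3 - \frac{\left(-5\right) 1}{8} = 3 - - \frac{5}{8} = 3 + \frac{5}{8} = \frac{29}{8} \approx 3.625$)
$68 - 158 \left(-9 - n\right) = 68 - 158 \left(-9 - \frac{29}{8}\right) = 68 - - \frac{7979}{4} = 68 + \frac{7979}{4} = \frac{8251}{4}$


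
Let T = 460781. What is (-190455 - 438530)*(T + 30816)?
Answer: -309207139045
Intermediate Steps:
(-190455 - 438530)*(T + 30816) = (-190455 - 438530)*(460781 + 30816) = -628985*491597 = -309207139045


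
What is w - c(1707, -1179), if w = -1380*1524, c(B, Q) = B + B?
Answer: -2106534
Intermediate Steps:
c(B, Q) = 2*B
w = -2103120
w - c(1707, -1179) = -2103120 - 2*1707 = -2103120 - 1*3414 = -2103120 - 3414 = -2106534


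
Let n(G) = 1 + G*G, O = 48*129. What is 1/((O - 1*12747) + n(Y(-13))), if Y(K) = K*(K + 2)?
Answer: 1/13895 ≈ 7.1968e-5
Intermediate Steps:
O = 6192
Y(K) = K*(2 + K)
n(G) = 1 + G²
1/((O - 1*12747) + n(Y(-13))) = 1/((6192 - 1*12747) + (1 + (-13*(2 - 13))²)) = 1/((6192 - 12747) + (1 + (-13*(-11))²)) = 1/(-6555 + (1 + 143²)) = 1/(-6555 + (1 + 20449)) = 1/(-6555 + 20450) = 1/13895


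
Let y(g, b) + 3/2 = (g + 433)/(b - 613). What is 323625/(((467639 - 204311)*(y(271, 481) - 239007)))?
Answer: -323625/62939034704 ≈ -5.1419e-6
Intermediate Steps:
y(g, b) = -3/2 + (433 + g)/(-613 + b) (y(g, b) = -3/2 + (g + 433)/(b - 613) = -3/2 + (433 + g)/(-613 + b))
323625/(((467639 - 204311)*(y(271, 481) - 239007))) = 323625/(((467639 - 204311)*((2705 - 3*481 + 2*271)/(2*(-613 + 481)) - 239007))) = 323625/((263328*((½)*(2705 - 1443 + 542)/(-132) - 239007))) = 323625/((263328*((½)*(-1/132)*1804 - 239007))) = 323625/((263328*(-41/6 - 239007))) = 323625/((263328*(-1434083/6))) = 323625/(-62939034704) = 323625*(-1/62939034704) = -323625/62939034704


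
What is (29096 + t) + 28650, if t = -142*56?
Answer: 49794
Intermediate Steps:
t = -7952
(29096 + t) + 28650 = (29096 - 7952) + 28650 = 21144 + 28650 = 49794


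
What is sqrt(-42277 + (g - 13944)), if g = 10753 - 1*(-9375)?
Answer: I*sqrt(36093) ≈ 189.98*I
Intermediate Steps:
g = 20128 (g = 10753 + 9375 = 20128)
sqrt(-42277 + (g - 13944)) = sqrt(-42277 + (20128 - 13944)) = sqrt(-42277 + 6184) = sqrt(-36093) = I*sqrt(36093)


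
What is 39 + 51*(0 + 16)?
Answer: 855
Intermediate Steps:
39 + 51*(0 + 16) = 39 + 51*16 = 39 + 816 = 855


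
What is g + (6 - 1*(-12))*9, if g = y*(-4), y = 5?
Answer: 142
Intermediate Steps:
g = -20 (g = 5*(-4) = -20)
g + (6 - 1*(-12))*9 = -20 + (6 - 1*(-12))*9 = -20 + (6 + 12)*9 = -20 + 18*9 = -20 + 162 = 142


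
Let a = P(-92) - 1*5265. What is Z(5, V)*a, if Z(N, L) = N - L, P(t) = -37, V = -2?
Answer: -37114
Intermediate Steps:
a = -5302 (a = -37 - 1*5265 = -37 - 5265 = -5302)
Z(5, V)*a = (5 - 1*(-2))*(-5302) = (5 + 2)*(-5302) = 7*(-5302) = -37114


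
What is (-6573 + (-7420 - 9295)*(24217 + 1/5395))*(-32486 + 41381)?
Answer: -3885090816930225/1079 ≈ -3.6006e+12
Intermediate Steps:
(-6573 + (-7420 - 9295)*(24217 + 1/5395))*(-32486 + 41381) = (-6573 - 16715*(24217 + 1/5395))*8895 = (-6573 - 16715*130650716/5395)*8895 = (-6573 - 436765343588/1079)*8895 = -436772435855/1079*8895 = -3885090816930225/1079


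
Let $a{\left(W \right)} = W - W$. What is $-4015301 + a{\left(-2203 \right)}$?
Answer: $-4015301$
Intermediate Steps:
$a{\left(W \right)} = 0$
$-4015301 + a{\left(-2203 \right)} = -4015301 + 0 = -4015301$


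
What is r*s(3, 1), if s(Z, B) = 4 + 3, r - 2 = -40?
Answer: -266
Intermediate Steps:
r = -38 (r = 2 - 40 = -38)
s(Z, B) = 7
r*s(3, 1) = -38*7 = -266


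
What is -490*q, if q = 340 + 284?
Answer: -305760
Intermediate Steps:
q = 624
-490*q = -490*624 = -305760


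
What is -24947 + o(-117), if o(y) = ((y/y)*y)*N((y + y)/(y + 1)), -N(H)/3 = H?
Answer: -1405859/58 ≈ -24239.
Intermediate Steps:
N(H) = -3*H
o(y) = -6*y²/(1 + y) (o(y) = ((y/y)*y)*(-3*(y + y)/(y + 1)) = (1*y)*(-3*2*y/(1 + y)) = y*(-6*y/(1 + y)) = -6*y²/(1 + y))
-24947 + o(-117) = -24947 - 6*(-117)²/(1 - 117) = -24947 - 6*13689/(-116) = -24947 - 6*13689*(-1/116) = -24947 + 41067/58 = -1405859/58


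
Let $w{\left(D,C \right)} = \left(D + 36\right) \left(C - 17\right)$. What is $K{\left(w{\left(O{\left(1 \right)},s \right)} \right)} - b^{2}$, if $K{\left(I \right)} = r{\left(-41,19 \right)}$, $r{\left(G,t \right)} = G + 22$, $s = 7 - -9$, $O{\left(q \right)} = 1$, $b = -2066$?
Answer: $-4268375$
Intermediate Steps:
$s = 16$ ($s = 7 + 9 = 16$)
$w{\left(D,C \right)} = \left(-17 + C\right) \left(36 + D\right)$ ($w{\left(D,C \right)} = \left(36 + D\right) \left(-17 + C\right) = \left(-17 + C\right) \left(36 + D\right)$)
$r{\left(G,t \right)} = 22 + G$
$K{\left(I \right)} = -19$ ($K{\left(I \right)} = 22 - 41 = -19$)
$K{\left(w{\left(O{\left(1 \right)},s \right)} \right)} - b^{2} = -19 - \left(-2066\right)^{2} = -19 - 4268356 = -4268375$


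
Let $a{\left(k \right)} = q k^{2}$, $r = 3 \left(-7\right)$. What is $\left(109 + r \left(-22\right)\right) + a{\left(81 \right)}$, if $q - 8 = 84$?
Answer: $604183$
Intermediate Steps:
$r = -21$
$q = 92$ ($q = 8 + 84 = 92$)
$a{\left(k \right)} = 92 k^{2}$
$\left(109 + r \left(-22\right)\right) + a{\left(81 \right)} = \left(109 - -462\right) + 92 \cdot 81^{2} = \left(109 + 462\right) + 92 \cdot 6561 = 571 + 603612 = 604183$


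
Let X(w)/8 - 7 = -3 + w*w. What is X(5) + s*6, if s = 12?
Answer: 304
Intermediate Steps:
X(w) = 32 + 8*w**2 (X(w) = 56 + 8*(-3 + w*w) = 56 + 8*(-3 + w**2) = 56 + (-24 + 8*w**2) = 32 + 8*w**2)
X(5) + s*6 = (32 + 8*5**2) + 12*6 = (32 + 8*25) + 72 = (32 + 200) + 72 = 232 + 72 = 304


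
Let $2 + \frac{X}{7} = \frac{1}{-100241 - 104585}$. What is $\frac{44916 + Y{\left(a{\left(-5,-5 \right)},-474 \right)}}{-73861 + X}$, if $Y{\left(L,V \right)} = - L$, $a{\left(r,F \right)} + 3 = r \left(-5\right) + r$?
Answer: $- \frac{9196482574}{15131520757} \approx -0.60777$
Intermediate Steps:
$X = - \frac{2867571}{204826}$ ($X = -14 + \frac{7}{-100241 - 104585} = -14 + \frac{7}{-204826} = -14 + 7 \left(- \frac{1}{204826}\right) = -14 - \frac{7}{204826} = - \frac{2867571}{204826} \approx -14.0$)
$a{\left(r,F \right)} = -3 - 4 r$ ($a{\left(r,F \right)} = -3 + \left(r \left(-5\right) + r\right) = -3 + \left(- 5 r + r\right) = -3 - 4 r$)
$\frac{44916 + Y{\left(a{\left(-5,-5 \right)},-474 \right)}}{-73861 + X} = \frac{44916 - \left(-3 - -20\right)}{-73861 - \frac{2867571}{204826}} = \frac{44916 - \left(-3 + 20\right)}{- \frac{15131520757}{204826}} = \left(44916 - 17\right) \left(- \frac{204826}{15131520757}\right) = 44899 \left(- \frac{204826}{15131520757}\right) = - \frac{9196482574}{15131520757}$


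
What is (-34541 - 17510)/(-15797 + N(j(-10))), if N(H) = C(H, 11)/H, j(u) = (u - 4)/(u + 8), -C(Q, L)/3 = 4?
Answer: 364357/110591 ≈ 3.2946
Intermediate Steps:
C(Q, L) = -12 (C(Q, L) = -3*4 = -12)
j(u) = (-4 + u)/(8 + u)
N(H) = -12/H
(-34541 - 17510)/(-15797 + N(j(-10))) = (-34541 - 17510)/(-15797 - 12*(8 - 10)/(-4 - 10)) = -52051/(-15797 - 12/(-14/(-2))) = -52051/(-15797 - 12/((-½*(-14)))) = -52051/(-15797 - 12/7) = -52051/(-110591/7) = -52051*(-7/110591) = 364357/110591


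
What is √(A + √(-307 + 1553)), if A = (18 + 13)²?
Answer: √(961 + √1246) ≈ 31.564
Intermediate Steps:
A = 961 (A = 31² = 961)
√(A + √(-307 + 1553)) = √(961 + √(-307 + 1553)) = √(961 + √1246)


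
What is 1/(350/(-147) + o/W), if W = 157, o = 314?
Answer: -21/8 ≈ -2.6250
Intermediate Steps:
1/(350/(-147) + o/W) = 1/(350/(-147) + 314/157) = 1/(350*(-1/147) + 314*(1/157)) = 1/(-50/21 + 2) = 1/(-8/21) = -21/8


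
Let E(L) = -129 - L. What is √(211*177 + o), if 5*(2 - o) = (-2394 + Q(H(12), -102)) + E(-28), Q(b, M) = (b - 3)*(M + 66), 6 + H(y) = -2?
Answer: 2*√236055/5 ≈ 194.34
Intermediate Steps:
H(y) = -8 (H(y) = -6 - 2 = -8)
Q(b, M) = (-3 + b)*(66 + M)
o = 2109/5 (o = 2 - ((-2394 + (-198 - 3*(-102) + 66*(-8) - 102*(-8))) + (-129 - 1*(-28)))/5 = 2 - ((-2394 + (-198 + 306 - 528 + 816)) + (-129 + 28))/5 = 2 - ((-2394 + 396) - 101)/5 = 2 - (-1998 - 101)/5 = 2 - ⅕*(-2099) = 2 + 2099/5 = 2109/5 ≈ 421.80)
√(211*177 + o) = √(211*177 + 2109/5) = √(37347 + 2109/5) = √(188844/5) = 2*√236055/5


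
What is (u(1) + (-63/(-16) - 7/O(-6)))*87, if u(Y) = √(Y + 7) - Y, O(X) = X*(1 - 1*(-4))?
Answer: 22069/80 + 174*√2 ≈ 521.94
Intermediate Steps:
O(X) = 5*X (O(X) = X*(1 + 4) = X*5 = 5*X)
u(Y) = √(7 + Y) - Y
(u(1) + (-63/(-16) - 7/O(-6)))*87 = ((√(7 + 1) - 1*1) + (-63/(-16) - 7/(5*(-6))))*87 = ((√8 - 1) + (-63*(-1/16) - 7/(-30)))*87 = ((2*√2 - 1) + (63/16 - 7*(-1/30)))*87 = ((-1 + 2*√2) + (63/16 + 7/30))*87 = ((-1 + 2*√2) + 1001/240)*87 = (761/240 + 2*√2)*87 = 22069/80 + 174*√2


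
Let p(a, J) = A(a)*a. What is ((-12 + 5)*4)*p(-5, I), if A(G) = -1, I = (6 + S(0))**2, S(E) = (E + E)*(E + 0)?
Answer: -140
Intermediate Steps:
S(E) = 2*E**2 (S(E) = (2*E)*E = 2*E**2)
I = 36 (I = (6 + 2*0**2)**2 = (6 + 2*0)**2 = (6 + 0)**2 = 6**2 = 36)
p(a, J) = -a
((-12 + 5)*4)*p(-5, I) = ((-12 + 5)*4)*(-1*(-5)) = -7*4*5 = -28*5 = -140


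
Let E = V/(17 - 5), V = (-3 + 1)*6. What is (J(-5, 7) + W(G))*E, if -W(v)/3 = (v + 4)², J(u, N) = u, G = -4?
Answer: 5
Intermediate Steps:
V = -12 (V = -2*6 = -12)
W(v) = -3*(4 + v)² (W(v) = -3*(v + 4)² = -3*(4 + v)²)
E = -1 (E = -12/(17 - 5) = -12/12 = -12*1/12 = -1)
(J(-5, 7) + W(G))*E = (-5 - 3*(4 - 4)²)*(-1) = (-5 - 3*0²)*(-1) = (-5 - 3*0)*(-1) = (-5 + 0)*(-1) = -5*(-1) = 5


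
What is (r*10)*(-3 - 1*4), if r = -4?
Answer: 280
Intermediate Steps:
(r*10)*(-3 - 1*4) = (-4*10)*(-3 - 1*4) = -40*(-3 - 4) = -40*(-7) = 280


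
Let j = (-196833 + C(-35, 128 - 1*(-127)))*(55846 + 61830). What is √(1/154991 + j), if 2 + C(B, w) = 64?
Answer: I*√556239660108966164885/154991 ≈ 1.5217e+5*I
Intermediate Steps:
C(B, w) = 62 (C(B, w) = -2 + 64 = 62)
j = -23155224196 (j = (-196833 + 62)*(55846 + 61830) = -196771*117676 = -23155224196)
√(1/154991 + j) = √(1/154991 - 23155224196) = √(-3588851353362235/154991) = I*√556239660108966164885/154991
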